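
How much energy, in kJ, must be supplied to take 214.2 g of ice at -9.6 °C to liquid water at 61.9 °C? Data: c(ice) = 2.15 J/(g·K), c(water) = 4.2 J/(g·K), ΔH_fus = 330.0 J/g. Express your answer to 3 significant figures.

q1 (heat ice -9.6→0.0 °C): 214.2 × 2.15 × 9.6 = 4421 J
q2 (melt at 0 °C): 214.2 × 330.0 = 70686 J
q3 (heat water 0.0→61.9 °C): 214.2 × 4.2 × 61.9 = 55688 J
Total: 4421 + 70686 + 55688 = 130795 J = 131 kJ

q = 131 kJ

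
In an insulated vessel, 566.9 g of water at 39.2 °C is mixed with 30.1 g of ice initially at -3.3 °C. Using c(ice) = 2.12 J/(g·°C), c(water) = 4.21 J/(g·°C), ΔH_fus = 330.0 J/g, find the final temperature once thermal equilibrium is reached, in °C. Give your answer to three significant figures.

Heat to bring ice to 0 °C and melt it: q₁ = 30.1×2.12×3.3 + 30.1×330.0 = 10144 J
Heat the water can supply cooling to 0 °C: 566.9×4.21×39.2 = 93556.6 J > q₁, so all ice melts.
Energy balance: 566.9×4.21×(39.2 − T) = 10144 + 30.1×4.21×(T − 0)
2386.649(39.2 − T) = 10144 + 126.721 T
93556.6 − 10144 = 2513.370 T
T = 83412.6 / 2513.370 = 33.19 °C

T_f = 33.2 °C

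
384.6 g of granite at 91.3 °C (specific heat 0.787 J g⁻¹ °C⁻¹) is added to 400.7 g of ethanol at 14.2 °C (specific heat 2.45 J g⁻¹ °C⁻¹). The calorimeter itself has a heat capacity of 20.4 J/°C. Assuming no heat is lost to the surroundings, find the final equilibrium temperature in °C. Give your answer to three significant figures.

T_f = 32.1 °C

Heat lost by granite = heat gained by ethanol + calorimeter.
(384.6)(0.787)(91.3 − T) = [(400.7)(2.45) + 20.4](T − 14.2)
302.6802 (91.3 − T) = 1002.115 (T − 14.2)
27635 − 302.6802 T = 1002.115 T − 14230
41865 = 1304.7952 T
T = 32.09 °C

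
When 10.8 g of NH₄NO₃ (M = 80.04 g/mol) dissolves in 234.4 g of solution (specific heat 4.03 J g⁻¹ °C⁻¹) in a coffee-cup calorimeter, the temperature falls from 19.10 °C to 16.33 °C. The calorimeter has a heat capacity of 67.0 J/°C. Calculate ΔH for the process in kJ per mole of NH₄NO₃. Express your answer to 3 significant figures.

ΔH = 20.8 kJ/mol

|ΔT| = |16.33 − 19.10| = 2.77 °C
|q_surr| = (234.4 × 4.03 + 67.0) × 2.77 = 1011.632 × 2.77 = 2802 J
n(NH₄NO₃) = 10.8 / 80.04 = 0.1349 mol
Temperature fell, so q_rxn = +|q_surr| = 2.802 kJ
ΔH = q_rxn / n = 20.77 kJ/mol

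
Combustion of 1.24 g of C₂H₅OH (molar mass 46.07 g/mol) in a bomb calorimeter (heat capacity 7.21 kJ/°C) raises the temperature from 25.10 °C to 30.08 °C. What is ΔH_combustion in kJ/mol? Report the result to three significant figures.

ΔH = -1330 kJ/mol

ΔT = 30.08 − 25.10 = 4.98 °C
q_cal = C_cal × ΔT = 7.21 × 4.98 = 35.9058 kJ
n = 1.24 / 46.07 = 0.02692 mol
q_rxn = −q_cal = -35.9058 kJ
ΔH = -35.9058 / 0.02692 = -1334 kJ/mol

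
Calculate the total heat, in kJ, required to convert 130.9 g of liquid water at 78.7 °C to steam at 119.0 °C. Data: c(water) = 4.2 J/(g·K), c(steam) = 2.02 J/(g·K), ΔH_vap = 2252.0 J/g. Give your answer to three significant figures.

q1 (heat water 78.7→100.0 °C): 130.9 × 4.2 × 21.3 = 11710 J
q2 (vaporize at 100 °C): 130.9 × 2252.0 = 294787 J
q3 (heat steam 100.0→119.0 °C): 130.9 × 2.02 × 19.0 = 5024 J
Total: 11710 + 294787 + 5024 = 311521 J = 312 kJ

q = 312 kJ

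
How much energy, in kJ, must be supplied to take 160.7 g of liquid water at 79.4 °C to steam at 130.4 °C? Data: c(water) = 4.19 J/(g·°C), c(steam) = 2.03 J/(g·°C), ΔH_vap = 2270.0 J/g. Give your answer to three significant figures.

q = 389 kJ

q1 (heat water 79.4→100.0 °C): 160.7 × 4.19 × 20.6 = 13871 J
q2 (vaporize at 100 °C): 160.7 × 2270.0 = 364789 J
q3 (heat steam 100.0→130.4 °C): 160.7 × 2.03 × 30.4 = 9917 J
Total: 13871 + 364789 + 9917 = 388577 J = 389 kJ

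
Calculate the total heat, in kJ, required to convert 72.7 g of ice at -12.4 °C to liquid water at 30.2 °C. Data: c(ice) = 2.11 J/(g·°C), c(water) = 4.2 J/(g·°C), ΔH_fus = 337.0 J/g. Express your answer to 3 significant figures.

q1 (heat ice -12.4→0.0 °C): 72.7 × 2.11 × 12.4 = 1902 J
q2 (melt at 0 °C): 72.7 × 337.0 = 24500 J
q3 (heat water 0.0→30.2 °C): 72.7 × 4.2 × 30.2 = 9221 J
Total: 1902 + 24500 + 9221 = 35623 J = 35.6 kJ

q = 35.6 kJ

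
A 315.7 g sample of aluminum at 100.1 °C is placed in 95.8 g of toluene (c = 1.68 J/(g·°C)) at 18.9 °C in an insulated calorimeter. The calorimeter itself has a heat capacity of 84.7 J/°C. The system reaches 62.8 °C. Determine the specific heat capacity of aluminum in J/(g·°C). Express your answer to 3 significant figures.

c = 0.916 J/(g·°C)

q_gained = (95.8 × 1.68 + 84.7) × (62.8 − 18.9) = 10784 J
q_lost = 315.7 × c × (100.1 − 62.8) = 11775.61 c
Set equal: c = 10784 / 11775.61 = 0.916 J/(g·°C)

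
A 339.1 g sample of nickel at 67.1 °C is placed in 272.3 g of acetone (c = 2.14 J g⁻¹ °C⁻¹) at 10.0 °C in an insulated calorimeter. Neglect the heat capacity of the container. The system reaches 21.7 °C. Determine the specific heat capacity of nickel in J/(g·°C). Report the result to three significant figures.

c = 0.443 J/(g·°C)

q_gained = (272.3 × 2.14) × (21.7 − 10.0) = 6818 J
q_lost = 339.1 × c × (67.1 − 21.7) = 15395.14 c
Set equal: c = 6818 / 15395.14 = 0.443 J/(g·°C)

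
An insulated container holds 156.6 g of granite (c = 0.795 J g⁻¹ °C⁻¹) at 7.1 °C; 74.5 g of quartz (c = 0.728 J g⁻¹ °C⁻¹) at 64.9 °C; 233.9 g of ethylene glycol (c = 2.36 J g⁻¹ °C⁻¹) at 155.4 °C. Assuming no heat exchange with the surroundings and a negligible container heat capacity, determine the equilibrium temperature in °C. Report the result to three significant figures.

T_f = 123 °C

Σ mᵢcᵢ(T − Tᵢ) = 0  ⇒  T = Σ mᵢcᵢTᵢ / Σ mᵢcᵢ
Σ mᵢcᵢ = 156.6×0.795 + 74.5×0.728 + 233.9×2.36 = 730.737
Σ mᵢcᵢTᵢ = 124.497×7.1 + 54.236×64.9 + 552.004×155.4 = 90185
T = 90185 / 730.737 = 123.4 °C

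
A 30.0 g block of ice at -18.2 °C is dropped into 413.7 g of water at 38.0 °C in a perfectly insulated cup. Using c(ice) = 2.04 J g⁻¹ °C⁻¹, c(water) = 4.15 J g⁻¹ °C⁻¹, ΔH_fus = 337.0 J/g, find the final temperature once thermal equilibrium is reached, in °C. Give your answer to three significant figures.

Heat to bring ice to 0 °C and melt it: q₁ = 30.0×2.04×18.2 + 30.0×337.0 = 11224 J
Heat the water can supply cooling to 0 °C: 413.7×4.15×38.0 = 65240.5 J > q₁, so all ice melts.
Energy balance: 413.7×4.15×(38.0 − T) = 11224 + 30.0×4.15×(T − 0)
1716.855(38.0 − T) = 11224 + 124.5 T
65240.5 − 11224 = 1841.355 T
T = 54016.5 / 1841.355 = 29.34 °C

T_f = 29.3 °C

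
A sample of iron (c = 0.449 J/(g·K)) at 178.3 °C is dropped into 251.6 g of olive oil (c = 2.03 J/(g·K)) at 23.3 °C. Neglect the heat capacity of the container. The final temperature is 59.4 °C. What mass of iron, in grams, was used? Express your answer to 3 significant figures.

q_gained = (251.6 × 2.03) × (59.4 − 23.3) = 18440 J
q_lost = m × 0.449 × (178.3 − 59.4) = 53.3861 m
m = 18440 / 53.3861 = 345 g

m = 345 g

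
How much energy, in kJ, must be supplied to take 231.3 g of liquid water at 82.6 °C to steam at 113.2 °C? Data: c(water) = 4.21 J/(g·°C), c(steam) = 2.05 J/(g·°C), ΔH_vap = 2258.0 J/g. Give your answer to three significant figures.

q1 (heat water 82.6→100.0 °C): 231.3 × 4.21 × 17.4 = 16944 J
q2 (vaporize at 100 °C): 231.3 × 2258.0 = 522275 J
q3 (heat steam 100.0→113.2 °C): 231.3 × 2.05 × 13.2 = 6259 J
Total: 16944 + 522275 + 6259 = 545478 J = 545 kJ

q = 545 kJ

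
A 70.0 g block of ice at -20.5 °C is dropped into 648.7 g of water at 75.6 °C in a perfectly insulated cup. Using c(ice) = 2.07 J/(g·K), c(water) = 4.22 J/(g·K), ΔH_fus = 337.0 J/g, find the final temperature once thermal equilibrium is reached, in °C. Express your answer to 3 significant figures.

Heat to bring ice to 0 °C and melt it: q₁ = 70.0×2.07×20.5 + 70.0×337.0 = 26560 J
Heat the water can supply cooling to 0 °C: 648.7×4.22×75.6 = 206956 J > q₁, so all ice melts.
Energy balance: 648.7×4.22×(75.6 − T) = 26560 + 70.0×4.22×(T − 0)
2737.514(75.6 − T) = 26560 + 295.4 T
206956 − 26560 = 3032.914 T
T = 180396 / 3032.914 = 59.48 °C

T_f = 59.5 °C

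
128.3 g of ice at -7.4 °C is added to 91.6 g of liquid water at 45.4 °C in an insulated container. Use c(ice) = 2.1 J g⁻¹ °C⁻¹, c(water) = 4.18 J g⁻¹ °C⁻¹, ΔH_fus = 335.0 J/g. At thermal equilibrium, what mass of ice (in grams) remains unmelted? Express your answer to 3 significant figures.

m_ice remaining = 82.4 g

Heat to warm all ice to 0 °C: 128.3×2.1×7.4 = 1993.8 J
Heat released by water cooling to 0 °C: 91.6×4.18×45.4 = 17383 J
17383 J < 1993.8 + 128.3×335.0 = 44974.3 J, so not all ice melts; final T = 0 °C.
Heat left for melting: 17383 − 1993.8 = 15389.2 J
Mass melted = 15389.2 / 335.0 = 45.94 g
Ice remaining = 128.3 − 45.94 = 82.36 g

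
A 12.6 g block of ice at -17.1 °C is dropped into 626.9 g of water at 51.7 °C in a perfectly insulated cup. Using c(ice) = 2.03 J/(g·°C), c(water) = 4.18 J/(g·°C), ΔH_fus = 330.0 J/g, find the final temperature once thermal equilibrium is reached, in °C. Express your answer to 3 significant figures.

T_f = 49.0 °C

Heat to bring ice to 0 °C and melt it: q₁ = 12.6×2.03×17.1 + 12.6×330.0 = 4595.4 J
Heat the water can supply cooling to 0 °C: 626.9×4.18×51.7 = 135477 J > q₁, so all ice melts.
Energy balance: 626.9×4.18×(51.7 − T) = 4595.4 + 12.6×4.18×(T − 0)
2620.442(51.7 − T) = 4595.4 + 52.668 T
135477 − 4595.4 = 2673.110 T
T = 130881.6 / 2673.110 = 48.96 °C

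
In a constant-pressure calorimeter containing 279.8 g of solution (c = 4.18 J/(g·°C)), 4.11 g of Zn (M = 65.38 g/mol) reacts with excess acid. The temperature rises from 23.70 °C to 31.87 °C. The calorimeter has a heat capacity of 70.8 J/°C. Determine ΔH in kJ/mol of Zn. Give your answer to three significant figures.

ΔH = -161 kJ/mol

|ΔT| = |31.87 − 23.70| = 8.17 °C
|q_surr| = (279.8 × 4.18 + 70.8) × 8.17 = 1240.364 × 8.17 = 10130 J
n(Zn) = 4.11 / 65.38 = 0.06286 mol
Temperature rose, so q_rxn = −|q_surr| = -10.13 kJ
ΔH = q_rxn / n = -161.2 kJ/mol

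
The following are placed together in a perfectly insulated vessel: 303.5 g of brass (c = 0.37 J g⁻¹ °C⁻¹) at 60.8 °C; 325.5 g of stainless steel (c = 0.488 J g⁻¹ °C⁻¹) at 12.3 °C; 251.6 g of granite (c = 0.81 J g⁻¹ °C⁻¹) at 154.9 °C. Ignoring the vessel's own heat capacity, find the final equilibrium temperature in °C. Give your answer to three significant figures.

T_f = 85.0 °C

Σ mᵢcᵢ(T − Tᵢ) = 0  ⇒  T = Σ mᵢcᵢTᵢ / Σ mᵢcᵢ
Σ mᵢcᵢ = 303.5×0.37 + 325.5×0.488 + 251.6×0.81 = 474.935
Σ mᵢcᵢTᵢ = 112.295×60.8 + 158.844×12.3 + 203.796×154.9 = 40349
T = 40349 / 474.935 = 84.96 °C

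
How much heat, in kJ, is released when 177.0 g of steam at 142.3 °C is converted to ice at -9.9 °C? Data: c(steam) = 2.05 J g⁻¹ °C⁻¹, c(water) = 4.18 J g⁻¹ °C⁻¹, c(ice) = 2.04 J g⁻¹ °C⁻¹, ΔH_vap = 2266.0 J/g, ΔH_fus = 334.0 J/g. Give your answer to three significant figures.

q1 (cool steam 142.3→100 °C): 177.0 × 2.05 × 42.3 = 15349 J
q2 (condense at 100 °C): 177.0 × 2266.0 = 401082 J
q3 (cool water 100→0 °C): 177.0 × 4.18 × 100.0 = 73986 J
q4 (freeze at 0 °C): 177.0 × 334.0 = 59118 J
q5 (cool ice 0→-9.9 °C): 177.0 × 2.04 × 9.9 = 3575 J
Total: 15349 + 401082 + 73986 + 59118 + 3575 = 553110 J = 553 kJ

q = 553 kJ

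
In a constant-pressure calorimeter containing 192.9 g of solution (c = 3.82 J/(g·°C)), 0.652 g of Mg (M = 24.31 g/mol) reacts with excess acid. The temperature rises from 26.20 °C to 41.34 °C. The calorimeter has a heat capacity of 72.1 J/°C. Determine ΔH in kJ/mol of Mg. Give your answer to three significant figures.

|ΔT| = |41.34 − 26.20| = 15.14 °C
|q_surr| = (192.9 × 3.82 + 72.1) × 15.14 = 808.978 × 15.14 = 12250 J
n(Mg) = 0.652 / 24.31 = 0.02682 mol
Temperature rose, so q_rxn = −|q_surr| = -12.25 kJ
ΔH = q_rxn / n = -456.7 kJ/mol

ΔH = -457 kJ/mol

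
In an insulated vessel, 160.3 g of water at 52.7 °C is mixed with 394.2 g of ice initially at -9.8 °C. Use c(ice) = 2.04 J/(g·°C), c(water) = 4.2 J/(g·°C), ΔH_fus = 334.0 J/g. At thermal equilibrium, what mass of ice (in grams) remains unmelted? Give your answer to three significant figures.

m_ice remaining = 312 g

Heat to warm all ice to 0 °C: 394.2×2.04×9.8 = 7880.8 J
Heat released by water cooling to 0 °C: 160.3×4.2×52.7 = 35481 J
35481 J < 7880.8 + 394.2×334.0 = 139543.6 J, so not all ice melts; final T = 0 °C.
Heat left for melting: 35481 − 7880.8 = 27600.2 J
Mass melted = 27600.2 / 334.0 = 82.64 g
Ice remaining = 394.2 − 82.64 = 311.56 g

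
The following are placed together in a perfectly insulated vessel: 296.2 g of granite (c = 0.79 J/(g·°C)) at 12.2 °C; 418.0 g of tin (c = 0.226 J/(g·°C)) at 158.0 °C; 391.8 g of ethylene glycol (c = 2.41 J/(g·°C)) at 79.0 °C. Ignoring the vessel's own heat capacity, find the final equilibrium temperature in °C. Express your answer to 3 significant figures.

Σ mᵢcᵢ(T − Tᵢ) = 0  ⇒  T = Σ mᵢcᵢTᵢ / Σ mᵢcᵢ
Σ mᵢcᵢ = 296.2×0.79 + 418.0×0.226 + 391.8×2.41 = 1272.704
Σ mᵢcᵢTᵢ = 233.998×12.2 + 94.468×158.0 + 944.238×79.0 = 92376
T = 92376 / 1272.704 = 72.58 °C

T_f = 72.6 °C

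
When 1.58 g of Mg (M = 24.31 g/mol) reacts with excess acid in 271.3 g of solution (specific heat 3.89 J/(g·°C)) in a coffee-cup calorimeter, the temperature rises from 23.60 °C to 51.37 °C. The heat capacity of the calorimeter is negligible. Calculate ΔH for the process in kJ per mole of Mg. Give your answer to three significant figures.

|ΔT| = |51.37 − 23.60| = 27.77 °C
|q_surr| = (271.3 × 3.89) × 27.77 = 1055.357 × 27.77 = 29310 J
n(Mg) = 1.58 / 24.31 = 0.06499 mol
Temperature rose, so q_rxn = −|q_surr| = -29.31 kJ
ΔH = q_rxn / n = -451.0 kJ/mol

ΔH = -451 kJ/mol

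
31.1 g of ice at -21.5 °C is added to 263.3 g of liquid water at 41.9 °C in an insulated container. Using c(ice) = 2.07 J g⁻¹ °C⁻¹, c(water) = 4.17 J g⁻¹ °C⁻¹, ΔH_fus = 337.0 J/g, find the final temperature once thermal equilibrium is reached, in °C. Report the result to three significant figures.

Heat to bring ice to 0 °C and melt it: q₁ = 31.1×2.07×21.5 + 31.1×337.0 = 11865 J
Heat the water can supply cooling to 0 °C: 263.3×4.17×41.9 = 46004.6 J > q₁, so all ice melts.
Energy balance: 263.3×4.17×(41.9 − T) = 11865 + 31.1×4.17×(T − 0)
1097.961(41.9 − T) = 11865 + 129.687 T
46004.6 − 11865 = 1227.648 T
T = 34139.6 / 1227.648 = 27.81 °C

T_f = 27.8 °C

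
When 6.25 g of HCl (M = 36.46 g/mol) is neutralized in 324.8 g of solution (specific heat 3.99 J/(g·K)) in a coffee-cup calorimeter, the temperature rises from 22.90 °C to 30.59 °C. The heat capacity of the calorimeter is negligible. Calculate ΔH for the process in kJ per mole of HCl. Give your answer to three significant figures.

|ΔT| = |30.59 − 22.90| = 7.69 °C
|q_surr| = (324.8 × 3.99) × 7.69 = 1295.952 × 7.69 = 9966 J
n(HCl) = 6.25 / 36.46 = 0.1714 mol
Temperature rose, so q_rxn = −|q_surr| = -9.966 kJ
ΔH = q_rxn / n = -58.14 kJ/mol

ΔH = -58.1 kJ/mol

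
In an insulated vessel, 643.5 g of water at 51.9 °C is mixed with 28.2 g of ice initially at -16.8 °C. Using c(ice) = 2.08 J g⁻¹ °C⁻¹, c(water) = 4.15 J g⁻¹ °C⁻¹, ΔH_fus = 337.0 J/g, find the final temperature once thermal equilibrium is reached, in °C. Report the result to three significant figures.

T_f = 46.0 °C

Heat to bring ice to 0 °C and melt it: q₁ = 28.2×2.08×16.8 + 28.2×337.0 = 10489 J
Heat the water can supply cooling to 0 °C: 643.5×4.15×51.9 = 138600 J > q₁, so all ice melts.
Energy balance: 643.5×4.15×(51.9 − T) = 10489 + 28.2×4.15×(T − 0)
2670.525(51.9 − T) = 10489 + 117.03 T
138600 − 10489 = 2787.555 T
T = 128111 / 2787.555 = 45.96 °C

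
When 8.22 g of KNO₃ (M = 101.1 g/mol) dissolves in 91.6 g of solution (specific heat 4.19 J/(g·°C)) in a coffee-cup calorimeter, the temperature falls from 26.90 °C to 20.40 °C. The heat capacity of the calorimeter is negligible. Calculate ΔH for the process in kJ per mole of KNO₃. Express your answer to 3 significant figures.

ΔH = 30.7 kJ/mol

|ΔT| = |20.40 − 26.90| = 6.50 °C
|q_surr| = (91.6 × 4.19) × 6.50 = 383.804 × 6.50 = 2495 J
n(KNO₃) = 8.22 / 101.1 = 0.08131 mol
Temperature fell, so q_rxn = +|q_surr| = 2.495 kJ
ΔH = q_rxn / n = 30.69 kJ/mol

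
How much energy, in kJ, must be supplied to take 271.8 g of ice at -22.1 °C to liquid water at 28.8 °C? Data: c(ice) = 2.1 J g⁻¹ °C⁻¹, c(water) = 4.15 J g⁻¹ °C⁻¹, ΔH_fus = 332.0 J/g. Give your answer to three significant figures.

q1 (heat ice -22.1→0.0 °C): 271.8 × 2.1 × 22.1 = 12614 J
q2 (melt at 0 °C): 271.8 × 332.0 = 90238 J
q3 (heat water 0.0→28.8 °C): 271.8 × 4.15 × 28.8 = 32486 J
Total: 12614 + 90238 + 32486 = 135338 J = 135 kJ

q = 135 kJ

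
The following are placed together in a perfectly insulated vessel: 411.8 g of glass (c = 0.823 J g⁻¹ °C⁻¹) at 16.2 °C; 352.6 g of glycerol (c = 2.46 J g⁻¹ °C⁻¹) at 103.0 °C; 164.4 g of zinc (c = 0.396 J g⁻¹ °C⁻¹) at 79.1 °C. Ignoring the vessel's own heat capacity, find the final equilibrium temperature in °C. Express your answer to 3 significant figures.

Σ mᵢcᵢ(T − Tᵢ) = 0  ⇒  T = Σ mᵢcᵢTᵢ / Σ mᵢcᵢ
Σ mᵢcᵢ = 411.8×0.823 + 352.6×2.46 + 164.4×0.396 = 1271.4098
Σ mᵢcᵢTᵢ = 338.9114×16.2 + 867.396×103.0 + 65.1024×79.1 = 99982
T = 99982 / 1271.4098 = 78.64 °C

T_f = 78.6 °C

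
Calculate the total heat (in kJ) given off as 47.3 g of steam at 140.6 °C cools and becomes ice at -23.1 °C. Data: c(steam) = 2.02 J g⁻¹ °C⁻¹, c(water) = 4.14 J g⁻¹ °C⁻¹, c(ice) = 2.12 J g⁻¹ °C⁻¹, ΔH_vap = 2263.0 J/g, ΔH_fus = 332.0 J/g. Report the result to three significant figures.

q1 (cool steam 140.6→100 °C): 47.3 × 2.02 × 40.6 = 3879 J
q2 (condense at 100 °C): 47.3 × 2263.0 = 107040 J
q3 (cool water 100→0 °C): 47.3 × 4.14 × 100.0 = 19582 J
q4 (freeze at 0 °C): 47.3 × 332.0 = 15704 J
q5 (cool ice 0→-23.1 °C): 47.3 × 2.12 × 23.1 = 2316 J
Total: 3879 + 107040 + 19582 + 15704 + 2316 = 148521 J = 149 kJ

q = 149 kJ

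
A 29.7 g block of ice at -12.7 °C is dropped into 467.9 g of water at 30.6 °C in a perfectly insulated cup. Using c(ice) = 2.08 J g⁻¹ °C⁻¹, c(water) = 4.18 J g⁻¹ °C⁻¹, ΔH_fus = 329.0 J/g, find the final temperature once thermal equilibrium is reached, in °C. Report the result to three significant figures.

Heat to bring ice to 0 °C and melt it: q₁ = 29.7×2.08×12.7 + 29.7×329.0 = 10556 J
Heat the water can supply cooling to 0 °C: 467.9×4.18×30.6 = 59848.2 J > q₁, so all ice melts.
Energy balance: 467.9×4.18×(30.6 − T) = 10556 + 29.7×4.18×(T − 0)
1955.822(30.6 − T) = 10556 + 124.146 T
59848.2 − 10556 = 2079.968 T
T = 49292.2 / 2079.968 = 23.70 °C

T_f = 23.7 °C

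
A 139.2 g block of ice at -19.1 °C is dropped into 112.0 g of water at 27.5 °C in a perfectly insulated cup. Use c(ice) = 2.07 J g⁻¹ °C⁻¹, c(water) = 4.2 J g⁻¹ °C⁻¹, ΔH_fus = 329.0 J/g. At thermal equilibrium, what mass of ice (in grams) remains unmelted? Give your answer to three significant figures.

Heat to warm all ice to 0 °C: 139.2×2.07×19.1 = 5503.6 J
Heat released by water cooling to 0 °C: 112.0×4.2×27.5 = 12936 J
12936 J < 5503.6 + 139.2×329.0 = 51300.4 J, so not all ice melts; final T = 0 °C.
Heat left for melting: 12936 − 5503.6 = 7432.4 J
Mass melted = 7432.4 / 329.0 = 22.59 g
Ice remaining = 139.2 − 22.59 = 116.61 g

m_ice remaining = 117 g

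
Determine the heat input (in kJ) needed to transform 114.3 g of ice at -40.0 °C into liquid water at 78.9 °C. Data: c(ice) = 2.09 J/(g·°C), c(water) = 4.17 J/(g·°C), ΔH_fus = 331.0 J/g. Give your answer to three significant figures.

q = 85.0 kJ

q1 (heat ice -40.0→0.0 °C): 114.3 × 2.09 × 40.0 = 9555 J
q2 (melt at 0 °C): 114.3 × 331.0 = 37833 J
q3 (heat water 0.0→78.9 °C): 114.3 × 4.17 × 78.9 = 37606 J
Total: 9555 + 37833 + 37606 = 84994 J = 85.0 kJ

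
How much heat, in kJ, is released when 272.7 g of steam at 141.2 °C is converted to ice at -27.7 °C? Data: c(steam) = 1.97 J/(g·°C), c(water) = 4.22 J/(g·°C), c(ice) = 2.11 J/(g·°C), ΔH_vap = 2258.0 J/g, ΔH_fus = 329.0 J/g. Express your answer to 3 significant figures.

q1 (cool steam 141.2→100 °C): 272.7 × 1.97 × 41.2 = 22133 J
q2 (condense at 100 °C): 272.7 × 2258.0 = 615757 J
q3 (cool water 100→0 °C): 272.7 × 4.22 × 100.0 = 115079 J
q4 (freeze at 0 °C): 272.7 × 329.0 = 89718 J
q5 (cool ice 0→-27.7 °C): 272.7 × 2.11 × 27.7 = 15938 J
Total: 22133 + 615757 + 115079 + 89718 + 15938 = 858625 J = 859 kJ

q = 859 kJ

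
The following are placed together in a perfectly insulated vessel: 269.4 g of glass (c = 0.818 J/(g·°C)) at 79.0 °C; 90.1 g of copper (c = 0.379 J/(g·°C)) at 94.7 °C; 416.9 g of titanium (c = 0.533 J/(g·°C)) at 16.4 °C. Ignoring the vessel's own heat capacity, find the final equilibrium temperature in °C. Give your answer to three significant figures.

Σ mᵢcᵢ(T − Tᵢ) = 0  ⇒  T = Σ mᵢcᵢTᵢ / Σ mᵢcᵢ
Σ mᵢcᵢ = 269.4×0.818 + 90.1×0.379 + 416.9×0.533 = 476.7248
Σ mᵢcᵢTᵢ = 220.3692×79.0 + 34.1479×94.7 + 222.2077×16.4 = 24287
T = 24287 / 476.7248 = 50.946 °C

T_f = 50.9 °C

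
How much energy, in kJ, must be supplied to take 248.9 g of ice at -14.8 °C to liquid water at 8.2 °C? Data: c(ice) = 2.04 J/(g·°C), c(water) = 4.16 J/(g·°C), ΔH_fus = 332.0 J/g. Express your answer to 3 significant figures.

q1 (heat ice -14.8→0.0 °C): 248.9 × 2.04 × 14.8 = 7515 J
q2 (melt at 0 °C): 248.9 × 332.0 = 82635 J
q3 (heat water 0.0→8.2 °C): 248.9 × 4.16 × 8.2 = 8490 J
Total: 7515 + 82635 + 8490 = 98640 J = 98.6 kJ

q = 98.6 kJ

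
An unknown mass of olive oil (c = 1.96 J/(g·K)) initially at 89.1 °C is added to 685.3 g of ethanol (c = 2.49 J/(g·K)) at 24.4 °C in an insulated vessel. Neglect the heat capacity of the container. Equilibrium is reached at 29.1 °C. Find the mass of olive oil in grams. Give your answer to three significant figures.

m = 68.2 g

q_gained = (685.3 × 2.49) × (29.1 − 24.4) = 8020 J
q_lost = m × 1.96 × (89.1 − 29.1) = 117.6 m
m = 8020 / 117.6 = 68.2 g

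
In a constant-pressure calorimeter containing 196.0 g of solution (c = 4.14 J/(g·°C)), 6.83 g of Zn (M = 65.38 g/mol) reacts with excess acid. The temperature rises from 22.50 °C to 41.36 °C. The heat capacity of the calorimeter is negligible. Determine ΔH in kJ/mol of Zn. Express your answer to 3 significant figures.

ΔH = -146 kJ/mol

|ΔT| = |41.36 − 22.50| = 18.86 °C
|q_surr| = (196.0 × 4.14) × 18.86 = 811.44 × 18.86 = 15300 J
n(Zn) = 6.83 / 65.38 = 0.1045 mol
Temperature rose, so q_rxn = −|q_surr| = -15.30 kJ
ΔH = q_rxn / n = -146.4 kJ/mol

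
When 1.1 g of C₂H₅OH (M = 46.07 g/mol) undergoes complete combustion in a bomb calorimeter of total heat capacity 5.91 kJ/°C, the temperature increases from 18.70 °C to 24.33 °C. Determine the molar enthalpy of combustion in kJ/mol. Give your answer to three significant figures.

ΔT = 24.33 − 18.70 = 5.63 °C
q_cal = C_cal × ΔT = 5.91 × 5.63 = 33.2733 kJ
n = 1.1 / 46.07 = 0.02388 mol
q_rxn = −q_cal = -33.2733 kJ
ΔH = -33.2733 / 0.02388 = -1393 kJ/mol

ΔH = -1390 kJ/mol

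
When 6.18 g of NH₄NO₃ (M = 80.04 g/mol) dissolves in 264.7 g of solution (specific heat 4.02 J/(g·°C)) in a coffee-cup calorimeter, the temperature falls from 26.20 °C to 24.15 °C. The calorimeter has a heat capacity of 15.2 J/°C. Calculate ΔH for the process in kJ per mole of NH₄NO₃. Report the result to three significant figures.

ΔH = 28.7 kJ/mol

|ΔT| = |24.15 − 26.20| = 2.05 °C
|q_surr| = (264.7 × 4.02 + 15.2) × 2.05 = 1079.294 × 2.05 = 2213 J
n(NH₄NO₃) = 6.18 / 80.04 = 0.07721 mol
Temperature fell, so q_rxn = +|q_surr| = 2.213 kJ
ΔH = q_rxn / n = 28.66 kJ/mol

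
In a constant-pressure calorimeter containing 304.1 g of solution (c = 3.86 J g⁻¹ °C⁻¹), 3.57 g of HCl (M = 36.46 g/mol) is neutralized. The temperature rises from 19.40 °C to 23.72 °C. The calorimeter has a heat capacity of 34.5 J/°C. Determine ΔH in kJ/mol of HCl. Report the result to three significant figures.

|ΔT| = |23.72 − 19.40| = 4.32 °C
|q_surr| = (304.1 × 3.86 + 34.5) × 4.32 = 1208.326 × 4.32 = 5220 J
n(HCl) = 3.57 / 36.46 = 0.09792 mol
Temperature rose, so q_rxn = −|q_surr| = -5.220 kJ
ΔH = q_rxn / n = -53.31 kJ/mol

ΔH = -53.3 kJ/mol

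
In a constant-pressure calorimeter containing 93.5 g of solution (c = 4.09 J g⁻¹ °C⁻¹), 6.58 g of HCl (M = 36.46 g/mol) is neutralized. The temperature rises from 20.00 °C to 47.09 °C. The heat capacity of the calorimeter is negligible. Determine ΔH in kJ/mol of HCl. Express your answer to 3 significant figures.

ΔH = -57.4 kJ/mol

|ΔT| = |47.09 − 20.00| = 27.09 °C
|q_surr| = (93.5 × 4.09) × 27.09 = 382.415 × 27.09 = 10360 J
n(HCl) = 6.58 / 36.46 = 0.1805 mol
Temperature rose, so q_rxn = −|q_surr| = -10.36 kJ
ΔH = q_rxn / n = -57.40 kJ/mol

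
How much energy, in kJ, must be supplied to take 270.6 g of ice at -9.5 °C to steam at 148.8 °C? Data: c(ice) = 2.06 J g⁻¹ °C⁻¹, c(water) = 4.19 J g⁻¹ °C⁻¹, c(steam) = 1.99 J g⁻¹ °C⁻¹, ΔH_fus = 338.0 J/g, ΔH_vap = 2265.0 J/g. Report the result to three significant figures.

q = 849 kJ

q1 (heat ice -9.5→0.0 °C): 270.6 × 2.06 × 9.5 = 5296 J
q2 (melt at 0 °C): 270.6 × 338.0 = 91463 J
q3 (heat water 0.0→100.0 °C): 270.6 × 4.19 × 100.0 = 113381 J
q4 (vaporize at 100 °C): 270.6 × 2265.0 = 612909 J
q5 (heat steam 100.0→148.8 °C): 270.6 × 1.99 × 48.8 = 26279 J
Total: 5296 + 91463 + 113381 + 612909 + 26279 = 849328 J = 849 kJ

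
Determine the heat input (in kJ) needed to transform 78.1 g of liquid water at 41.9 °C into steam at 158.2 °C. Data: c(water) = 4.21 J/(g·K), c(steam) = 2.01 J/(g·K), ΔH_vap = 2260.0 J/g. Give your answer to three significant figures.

q1 (heat water 41.9→100.0 °C): 78.1 × 4.21 × 58.1 = 19103 J
q2 (vaporize at 100 °C): 78.1 × 2260.0 = 176506 J
q3 (heat steam 100.0→158.2 °C): 78.1 × 2.01 × 58.2 = 9136 J
Total: 19103 + 176506 + 9136 = 204745 J = 205 kJ

q = 205 kJ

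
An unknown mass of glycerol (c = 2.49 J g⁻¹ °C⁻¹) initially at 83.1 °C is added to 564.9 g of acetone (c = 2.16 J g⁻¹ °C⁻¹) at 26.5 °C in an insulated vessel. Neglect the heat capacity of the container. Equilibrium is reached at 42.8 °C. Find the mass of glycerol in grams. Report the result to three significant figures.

m = 198 g

q_gained = (564.9 × 2.16) × (42.8 − 26.5) = 19890 J
q_lost = m × 2.49 × (83.1 − 42.8) = 100.347 m
m = 19890 / 100.347 = 198 g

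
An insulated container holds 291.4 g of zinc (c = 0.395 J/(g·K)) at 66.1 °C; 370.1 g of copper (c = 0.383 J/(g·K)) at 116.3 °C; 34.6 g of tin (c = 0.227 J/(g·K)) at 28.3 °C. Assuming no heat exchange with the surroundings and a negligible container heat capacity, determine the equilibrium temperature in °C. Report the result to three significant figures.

T_f = 91.9 °C

Σ mᵢcᵢ(T − Tᵢ) = 0  ⇒  T = Σ mᵢcᵢTᵢ / Σ mᵢcᵢ
Σ mᵢcᵢ = 291.4×0.395 + 370.1×0.383 + 34.6×0.227 = 264.7055
Σ mᵢcᵢTᵢ = 115.103×66.1 + 141.7483×116.3 + 7.8542×28.3 = 24316
T = 24316 / 264.7055 = 91.86 °C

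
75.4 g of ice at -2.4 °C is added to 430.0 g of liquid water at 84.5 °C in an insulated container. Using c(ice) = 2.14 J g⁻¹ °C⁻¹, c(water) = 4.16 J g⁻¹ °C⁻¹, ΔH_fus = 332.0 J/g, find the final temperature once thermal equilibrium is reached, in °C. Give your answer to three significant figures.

T_f = 59.8 °C

Heat to bring ice to 0 °C and melt it: q₁ = 75.4×2.14×2.4 + 75.4×332.0 = 25420 J
Heat the water can supply cooling to 0 °C: 430.0×4.16×84.5 = 151154 J > q₁, so all ice melts.
Energy balance: 430.0×4.16×(84.5 − T) = 25420 + 75.4×4.16×(T − 0)
1788.8(84.5 − T) = 25420 + 313.664 T
151154 − 25420 = 2102.464 T
T = 125734 / 2102.464 = 59.80 °C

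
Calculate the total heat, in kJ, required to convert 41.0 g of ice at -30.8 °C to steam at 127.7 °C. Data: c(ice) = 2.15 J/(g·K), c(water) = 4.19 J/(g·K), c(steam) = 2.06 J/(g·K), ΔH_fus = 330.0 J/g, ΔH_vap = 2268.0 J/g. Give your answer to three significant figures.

q = 129 kJ

q1 (heat ice -30.8→0.0 °C): 41.0 × 2.15 × 30.8 = 2715 J
q2 (melt at 0 °C): 41.0 × 330.0 = 13530 J
q3 (heat water 0.0→100.0 °C): 41.0 × 4.19 × 100.0 = 17179 J
q4 (vaporize at 100 °C): 41.0 × 2268.0 = 92988 J
q5 (heat steam 100.0→127.7 °C): 41.0 × 2.06 × 27.7 = 2340 J
Total: 2715 + 13530 + 17179 + 92988 + 2340 = 128752 J = 129 kJ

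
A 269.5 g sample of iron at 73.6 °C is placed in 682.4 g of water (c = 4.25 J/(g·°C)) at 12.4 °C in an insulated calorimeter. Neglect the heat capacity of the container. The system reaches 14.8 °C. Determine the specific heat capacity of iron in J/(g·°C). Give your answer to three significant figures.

c = 0.439 J/(g·°C)

q_gained = (682.4 × 4.25) × (14.8 − 12.4) = 6960 J
q_lost = 269.5 × c × (73.6 − 14.8) = 15846.6 c
Set equal: c = 6960 / 15846.6 = 0.439 J/(g·°C)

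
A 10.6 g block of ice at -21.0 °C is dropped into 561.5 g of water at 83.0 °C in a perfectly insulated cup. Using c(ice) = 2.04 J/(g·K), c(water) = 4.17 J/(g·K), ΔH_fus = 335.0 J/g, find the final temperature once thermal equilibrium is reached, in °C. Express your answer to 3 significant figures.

T_f = 79.8 °C

Heat to bring ice to 0 °C and melt it: q₁ = 10.6×2.04×21.0 + 10.6×335.0 = 4005.1 J
Heat the water can supply cooling to 0 °C: 561.5×4.17×83.0 = 194341 J > q₁, so all ice melts.
Energy balance: 561.5×4.17×(83.0 − T) = 4005.1 + 10.6×4.17×(T − 0)
2341.455(83.0 − T) = 4005.1 + 44.202 T
194341 − 4005.1 = 2385.657 T
T = 190335.9 / 2385.657 = 79.78 °C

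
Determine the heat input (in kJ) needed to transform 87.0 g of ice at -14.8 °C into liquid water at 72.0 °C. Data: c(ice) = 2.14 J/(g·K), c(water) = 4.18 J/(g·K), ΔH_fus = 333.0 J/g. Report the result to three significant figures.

q1 (heat ice -14.8→0.0 °C): 87.0 × 2.14 × 14.8 = 2755 J
q2 (melt at 0 °C): 87.0 × 333.0 = 28971 J
q3 (heat water 0.0→72.0 °C): 87.0 × 4.18 × 72.0 = 26184 J
Total: 2755 + 28971 + 26184 = 57910 J = 57.9 kJ

q = 57.9 kJ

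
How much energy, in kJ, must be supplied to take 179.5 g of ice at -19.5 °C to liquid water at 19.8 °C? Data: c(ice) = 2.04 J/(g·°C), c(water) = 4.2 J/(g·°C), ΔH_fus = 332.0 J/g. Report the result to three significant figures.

q1 (heat ice -19.5→0.0 °C): 179.5 × 2.04 × 19.5 = 7141 J
q2 (melt at 0 °C): 179.5 × 332.0 = 59594 J
q3 (heat water 0.0→19.8 °C): 179.5 × 4.2 × 19.8 = 14927 J
Total: 7141 + 59594 + 14927 = 81662 J = 81.7 kJ

q = 81.7 kJ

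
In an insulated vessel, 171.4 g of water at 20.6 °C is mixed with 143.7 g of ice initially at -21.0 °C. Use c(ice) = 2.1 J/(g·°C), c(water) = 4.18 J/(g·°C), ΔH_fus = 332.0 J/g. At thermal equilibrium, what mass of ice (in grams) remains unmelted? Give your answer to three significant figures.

Heat to warm all ice to 0 °C: 143.7×2.1×21.0 = 6337.2 J
Heat released by water cooling to 0 °C: 171.4×4.18×20.6 = 14759 J
14759 J < 6337.2 + 143.7×332.0 = 54045.6 J, so not all ice melts; final T = 0 °C.
Heat left for melting: 14759 − 6337.2 = 8421.8 J
Mass melted = 8421.8 / 332.0 = 25.37 g
Ice remaining = 143.7 − 25.37 = 118.33 g

m_ice remaining = 118 g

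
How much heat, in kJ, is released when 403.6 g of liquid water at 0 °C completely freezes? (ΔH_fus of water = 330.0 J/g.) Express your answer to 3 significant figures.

q = 133 kJ

q = m × ΔH_fus = 403.6 × 330.0 = 133200 J = 133 kJ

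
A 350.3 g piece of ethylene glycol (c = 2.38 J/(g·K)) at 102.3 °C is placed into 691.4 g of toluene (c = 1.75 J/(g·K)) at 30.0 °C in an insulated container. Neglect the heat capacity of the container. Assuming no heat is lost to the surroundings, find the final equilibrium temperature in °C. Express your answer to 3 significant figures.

Heat lost by ethylene glycol = heat gained by toluene.
(350.3)(2.38)(102.3 − T) = (691.4)(1.75)(T − 30.0)
833.714 (102.3 − T) = 1209.95 (T − 30.0)
85289 − 833.714 T = 1209.95 T − 36299
121588 = 2043.664 T
T = 59.50 °C

T_f = 59.5 °C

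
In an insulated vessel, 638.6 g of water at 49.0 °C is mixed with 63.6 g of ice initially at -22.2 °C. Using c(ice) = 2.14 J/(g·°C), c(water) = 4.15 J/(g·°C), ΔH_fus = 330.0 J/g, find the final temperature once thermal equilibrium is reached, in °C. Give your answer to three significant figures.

Heat to bring ice to 0 °C and melt it: q₁ = 63.6×2.14×22.2 + 63.6×330.0 = 24010 J
Heat the water can supply cooling to 0 °C: 638.6×4.15×49.0 = 129859 J > q₁, so all ice melts.
Energy balance: 638.6×4.15×(49.0 − T) = 24010 + 63.6×4.15×(T − 0)
2650.19(49.0 − T) = 24010 + 263.94 T
129859 − 24010 = 2914.13 T
T = 105849 / 2914.13 = 36.32 °C

T_f = 36.3 °C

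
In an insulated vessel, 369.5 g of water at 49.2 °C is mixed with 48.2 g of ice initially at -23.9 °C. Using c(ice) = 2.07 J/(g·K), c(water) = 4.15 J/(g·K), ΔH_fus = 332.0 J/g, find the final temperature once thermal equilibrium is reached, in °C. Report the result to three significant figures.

Heat to bring ice to 0 °C and melt it: q₁ = 48.2×2.07×23.9 + 48.2×332.0 = 18387 J
Heat the water can supply cooling to 0 °C: 369.5×4.15×49.2 = 75444.5 J > q₁, so all ice melts.
Energy balance: 369.5×4.15×(49.2 − T) = 18387 + 48.2×4.15×(T − 0)
1533.425(49.2 − T) = 18387 + 200.03 T
75444.5 − 18387 = 1733.455 T
T = 57057.5 / 1733.455 = 32.92 °C

T_f = 32.9 °C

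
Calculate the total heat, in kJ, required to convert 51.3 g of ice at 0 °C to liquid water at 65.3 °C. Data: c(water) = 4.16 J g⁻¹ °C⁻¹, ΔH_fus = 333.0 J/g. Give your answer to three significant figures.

q1 (melt at 0 °C): 51.3 × 333.0 = 17083 J
q2 (heat water 0.0→65.3 °C): 51.3 × 4.16 × 65.3 = 13936 J
Total: 17083 + 13936 = 31019 J = 31.0 kJ

q = 31.0 kJ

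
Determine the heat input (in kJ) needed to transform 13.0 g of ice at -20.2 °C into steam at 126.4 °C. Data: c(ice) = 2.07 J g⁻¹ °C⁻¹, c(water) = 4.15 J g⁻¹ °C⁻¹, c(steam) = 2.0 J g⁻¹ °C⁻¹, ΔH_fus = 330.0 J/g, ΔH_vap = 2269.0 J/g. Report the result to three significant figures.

q = 40.4 kJ

q1 (heat ice -20.2→0.0 °C): 13.0 × 2.07 × 20.2 = 544 J
q2 (melt at 0 °C): 13.0 × 330.0 = 4290 J
q3 (heat water 0.0→100.0 °C): 13.0 × 4.15 × 100.0 = 5395 J
q4 (vaporize at 100 °C): 13.0 × 2269.0 = 29497 J
q5 (heat steam 100.0→126.4 °C): 13.0 × 2.0 × 26.4 = 686 J
Total: 544 + 4290 + 5395 + 29497 + 686 = 40412 J = 40.4 kJ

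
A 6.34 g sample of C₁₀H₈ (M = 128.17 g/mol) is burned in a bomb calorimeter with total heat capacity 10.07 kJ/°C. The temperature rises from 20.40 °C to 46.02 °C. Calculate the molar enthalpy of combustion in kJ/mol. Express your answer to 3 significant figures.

ΔT = 46.02 − 20.40 = 25.62 °C
q_cal = C_cal × ΔT = 10.07 × 25.62 = 257.9934 kJ
n = 6.34 / 128.17 = 0.04947 mol
q_rxn = −q_cal = -257.9934 kJ
ΔH = -257.9934 / 0.04947 = -5215 kJ/mol

ΔH = -5220 kJ/mol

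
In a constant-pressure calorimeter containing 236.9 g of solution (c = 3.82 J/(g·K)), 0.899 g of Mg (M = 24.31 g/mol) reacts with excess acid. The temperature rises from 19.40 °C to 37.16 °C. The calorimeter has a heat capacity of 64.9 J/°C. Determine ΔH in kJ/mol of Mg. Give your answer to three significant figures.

|ΔT| = |37.16 − 19.40| = 17.76 °C
|q_surr| = (236.9 × 3.82 + 64.9) × 17.76 = 969.858 × 17.76 = 17220 J
n(Mg) = 0.899 / 24.31 = 0.03698 mol
Temperature rose, so q_rxn = −|q_surr| = -17.22 kJ
ΔH = q_rxn / n = -465.7 kJ/mol

ΔH = -466 kJ/mol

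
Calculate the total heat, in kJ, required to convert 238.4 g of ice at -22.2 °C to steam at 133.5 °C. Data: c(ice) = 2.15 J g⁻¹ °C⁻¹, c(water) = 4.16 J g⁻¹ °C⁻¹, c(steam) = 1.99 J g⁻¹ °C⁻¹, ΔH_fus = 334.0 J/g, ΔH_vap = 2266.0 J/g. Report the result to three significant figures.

q = 746 kJ

q1 (heat ice -22.2→0.0 °C): 238.4 × 2.15 × 22.2 = 11379 J
q2 (melt at 0 °C): 238.4 × 334.0 = 79626 J
q3 (heat water 0.0→100.0 °C): 238.4 × 4.16 × 100.0 = 99174 J
q4 (vaporize at 100 °C): 238.4 × 2266.0 = 540214 J
q5 (heat steam 100.0→133.5 °C): 238.4 × 1.99 × 33.5 = 15893 J
Total: 11379 + 79626 + 99174 + 540214 + 15893 = 746286 J = 746 kJ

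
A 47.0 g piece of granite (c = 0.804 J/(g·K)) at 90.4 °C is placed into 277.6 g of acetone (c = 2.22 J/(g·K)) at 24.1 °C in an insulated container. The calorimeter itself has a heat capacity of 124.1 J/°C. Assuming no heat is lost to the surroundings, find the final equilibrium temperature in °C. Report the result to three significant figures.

T_f = 27.3 °C

Heat lost by granite = heat gained by acetone + calorimeter.
(47.0)(0.804)(90.4 − T) = [(277.6)(2.22) + 124.1](T − 24.1)
37.788 (90.4 − T) = 740.372 (T − 24.1)
3416.0 − 37.788 T = 740.372 T − 17843
21259.0 = 778.160 T
T = 27.32 °C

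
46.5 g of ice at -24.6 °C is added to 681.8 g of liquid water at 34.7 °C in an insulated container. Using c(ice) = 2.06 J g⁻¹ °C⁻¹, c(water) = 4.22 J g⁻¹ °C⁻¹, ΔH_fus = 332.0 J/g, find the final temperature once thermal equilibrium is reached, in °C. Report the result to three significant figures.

Heat to bring ice to 0 °C and melt it: q₁ = 46.5×2.06×24.6 + 46.5×332.0 = 17794 J
Heat the water can supply cooling to 0 °C: 681.8×4.22×34.7 = 99838.7 J > q₁, so all ice melts.
Energy balance: 681.8×4.22×(34.7 − T) = 17794 + 46.5×4.22×(T − 0)
2877.196(34.7 − T) = 17794 + 196.23 T
99838.7 − 17794 = 3073.426 T
T = 82044.7 / 3073.426 = 26.69 °C

T_f = 26.7 °C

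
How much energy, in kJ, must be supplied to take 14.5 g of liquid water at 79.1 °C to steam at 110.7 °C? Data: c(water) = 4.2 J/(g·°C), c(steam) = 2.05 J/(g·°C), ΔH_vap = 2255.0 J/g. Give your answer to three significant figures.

q1 (heat water 79.1→100.0 °C): 14.5 × 4.2 × 20.9 = 1273 J
q2 (vaporize at 100 °C): 14.5 × 2255.0 = 32698 J
q3 (heat steam 100.0→110.7 °C): 14.5 × 2.05 × 10.7 = 318 J
Total: 1273 + 32698 + 318 = 34289 J = 34.3 kJ

q = 34.3 kJ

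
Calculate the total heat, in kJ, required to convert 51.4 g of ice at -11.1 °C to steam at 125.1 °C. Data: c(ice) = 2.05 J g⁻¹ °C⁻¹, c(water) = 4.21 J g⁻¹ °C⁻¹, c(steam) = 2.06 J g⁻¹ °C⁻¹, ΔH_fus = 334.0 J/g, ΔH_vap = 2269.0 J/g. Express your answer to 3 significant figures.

q1 (heat ice -11.1→0.0 °C): 51.4 × 2.05 × 11.1 = 1170 J
q2 (melt at 0 °C): 51.4 × 334.0 = 17168 J
q3 (heat water 0.0→100.0 °C): 51.4 × 4.21 × 100.0 = 21639 J
q4 (vaporize at 100 °C): 51.4 × 2269.0 = 116627 J
q5 (heat steam 100.0→125.1 °C): 51.4 × 2.06 × 25.1 = 2658 J
Total: 1170 + 17168 + 21639 + 116627 + 2658 = 159262 J = 159 kJ

q = 159 kJ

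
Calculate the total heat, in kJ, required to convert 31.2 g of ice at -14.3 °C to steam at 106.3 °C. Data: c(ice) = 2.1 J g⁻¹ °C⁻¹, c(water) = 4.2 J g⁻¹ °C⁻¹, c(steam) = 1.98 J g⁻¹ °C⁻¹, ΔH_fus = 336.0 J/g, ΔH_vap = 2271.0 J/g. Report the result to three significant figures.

q = 95.8 kJ

q1 (heat ice -14.3→0.0 °C): 31.2 × 2.1 × 14.3 = 937 J
q2 (melt at 0 °C): 31.2 × 336.0 = 10483 J
q3 (heat water 0.0→100.0 °C): 31.2 × 4.2 × 100.0 = 13104 J
q4 (vaporize at 100 °C): 31.2 × 2271.0 = 70855 J
q5 (heat steam 100.0→106.3 °C): 31.2 × 1.98 × 6.3 = 389 J
Total: 937 + 10483 + 13104 + 70855 + 389 = 95768 J = 95.8 kJ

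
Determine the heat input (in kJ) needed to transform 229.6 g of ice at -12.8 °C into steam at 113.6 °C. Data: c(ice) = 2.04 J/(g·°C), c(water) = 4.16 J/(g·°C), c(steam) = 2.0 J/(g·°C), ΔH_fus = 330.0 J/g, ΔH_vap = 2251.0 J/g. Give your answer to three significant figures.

q = 700 kJ

q1 (heat ice -12.8→0.0 °C): 229.6 × 2.04 × 12.8 = 5995 J
q2 (melt at 0 °C): 229.6 × 330.0 = 75768 J
q3 (heat water 0.0→100.0 °C): 229.6 × 4.16 × 100.0 = 95514 J
q4 (vaporize at 100 °C): 229.6 × 2251.0 = 516830 J
q5 (heat steam 100.0→113.6 °C): 229.6 × 2.0 × 13.6 = 6245 J
Total: 5995 + 75768 + 95514 + 516830 + 6245 = 700352 J = 700 kJ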